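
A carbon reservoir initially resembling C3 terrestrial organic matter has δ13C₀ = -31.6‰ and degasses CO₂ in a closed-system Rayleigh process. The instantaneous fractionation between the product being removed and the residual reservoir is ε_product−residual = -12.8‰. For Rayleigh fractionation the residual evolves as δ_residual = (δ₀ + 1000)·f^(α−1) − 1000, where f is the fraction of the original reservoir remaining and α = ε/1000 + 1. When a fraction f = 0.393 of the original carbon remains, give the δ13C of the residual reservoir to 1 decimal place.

-20.0‰

Rayleigh residual: δ_res = (δ₀ + 1000)·f^(α−1) − 1000
α = ε/1000 + 1 = 0.98720, so α − 1 = -0.01280
f^(α−1) = 0.393^(-0.01280) = 1.012026
δ_res = (-31.6 + 1000) × 1.012026 − 1000 = 980.046 − 1000 = -19.95‰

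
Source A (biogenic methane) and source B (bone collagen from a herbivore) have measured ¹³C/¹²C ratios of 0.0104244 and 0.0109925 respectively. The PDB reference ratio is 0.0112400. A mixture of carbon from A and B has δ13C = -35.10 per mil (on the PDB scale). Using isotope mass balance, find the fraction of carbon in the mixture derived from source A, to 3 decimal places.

δ_A = (0.0104244/0.0112400 − 1)×1000 = (0.927438 − 1)×1000 = -72.562 per mil
δ_B = (0.0109925/0.0112400 − 1)×1000 = (0.977980 − 1)×1000 = -22.020 per mil
f_A = (δ_mix − δ_B)/(δ_A − δ_B) = (-35.10 − (-22.020))/(-72.562 − (-22.020))
f_A = -13.080 / -50.543 = 0.2588

0.259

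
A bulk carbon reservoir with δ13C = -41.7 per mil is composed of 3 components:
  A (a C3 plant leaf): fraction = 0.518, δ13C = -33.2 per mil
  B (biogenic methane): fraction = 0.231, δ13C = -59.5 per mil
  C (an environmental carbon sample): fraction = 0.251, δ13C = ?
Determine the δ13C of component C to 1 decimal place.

-42.9 per mil

Isotope mass balance: δ_bulk = Σ fᵢ·δᵢ.
-41.7 = 0.518×(-33.2) + 0.231×(-59.5) + 0.251×δ_C
0.251·δ_C = -41.7 − (-30.942) = -10.758
δ_C = -10.758 / 0.251 = -42.86 per mil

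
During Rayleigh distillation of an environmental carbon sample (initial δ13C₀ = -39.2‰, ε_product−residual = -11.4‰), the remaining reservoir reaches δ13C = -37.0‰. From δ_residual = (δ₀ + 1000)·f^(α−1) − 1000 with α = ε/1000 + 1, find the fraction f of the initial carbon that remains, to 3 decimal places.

0.818

α − 1 = ε/1000 = -0.0114
(δ_res + 1000)/(δ₀ + 1000) = (-37.0 + 1000)/(-39.2 + 1000) = 963.0/960.8 = 1.002290
f = 1.002290^(1/-0.0114) = exp(ln(1.002290)/-0.0114) = exp(0.00229/-0.0114)
f = exp(-0.2006) = 0.8182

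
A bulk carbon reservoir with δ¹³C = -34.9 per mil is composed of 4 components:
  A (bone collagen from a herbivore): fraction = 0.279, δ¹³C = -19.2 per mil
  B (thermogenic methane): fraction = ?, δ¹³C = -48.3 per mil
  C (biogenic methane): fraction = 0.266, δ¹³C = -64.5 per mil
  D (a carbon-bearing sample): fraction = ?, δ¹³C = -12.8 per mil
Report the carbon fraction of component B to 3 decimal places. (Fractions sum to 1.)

Let f_B and f_D be the unknown fractions; fractions sum to 1 so f_B + f_D = 0.455.
Mass balance: Σ fᵢ·δᵢ = δ_bulk ⇒ f_B·(-48.3) + f_D·(-12.8) = -34.9 − (-22.514) = -12.386
Substitute f_D = 0.455 − f_B:
f_B·(-48.3 − -12.8) = -12.386 − 0.455×(-12.8) = -6.562
f_B = -6.562 / -35.5 = 0.1849

0.185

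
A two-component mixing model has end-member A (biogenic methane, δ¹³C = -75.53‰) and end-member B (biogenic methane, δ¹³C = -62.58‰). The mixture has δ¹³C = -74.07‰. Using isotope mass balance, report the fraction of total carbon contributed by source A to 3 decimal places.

δ_mix = f_A·δ_A + (1 − f_A)·δ_B  ⇒  f_A = (δ_mix − δ_B)/(δ_A − δ_B)
f_A = (-74.07 − (-62.58)) / (-75.53 − (-62.58))
f_A = -11.49 / -12.95 = 0.8873

0.887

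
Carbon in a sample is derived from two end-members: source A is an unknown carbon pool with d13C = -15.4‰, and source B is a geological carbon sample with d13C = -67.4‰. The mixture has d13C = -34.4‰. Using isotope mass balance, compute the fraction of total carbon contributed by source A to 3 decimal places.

0.635

δ_mix = f_A·δ_A + (1 − f_A)·δ_B  ⇒  f_A = (δ_mix − δ_B)/(δ_A − δ_B)
f_A = (-34.4 − (-67.4)) / (-15.4 − (-67.4))
f_A = 33.0 / 52.0 = 0.6346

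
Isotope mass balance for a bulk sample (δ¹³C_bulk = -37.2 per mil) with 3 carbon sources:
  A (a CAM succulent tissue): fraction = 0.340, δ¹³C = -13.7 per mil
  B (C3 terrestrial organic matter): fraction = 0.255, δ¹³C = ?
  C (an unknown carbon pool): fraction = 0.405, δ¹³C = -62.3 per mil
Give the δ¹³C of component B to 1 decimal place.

-28.7 per mil

Isotope mass balance: δ_bulk = Σ fᵢ·δᵢ.
-37.2 = 0.340×(-13.7) + 0.255×δ_B + 0.405×(-62.3)
0.255·δ_B = -37.2 − (-29.890) = -7.311
δ_B = -7.311 / 0.255 = -28.67 per mil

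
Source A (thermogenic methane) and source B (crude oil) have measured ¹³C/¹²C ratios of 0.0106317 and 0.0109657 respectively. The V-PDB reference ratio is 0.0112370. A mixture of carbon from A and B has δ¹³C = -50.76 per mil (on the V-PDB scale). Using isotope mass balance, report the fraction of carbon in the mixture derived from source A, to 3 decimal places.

δ_A = (0.0106317/0.0112370 − 1)×1000 = (0.946133 − 1)×1000 = -53.867 per mil
δ_B = (0.0109657/0.0112370 − 1)×1000 = (0.975857 − 1)×1000 = -24.143 per mil
f_A = (δ_mix − δ_B)/(δ_A − δ_B) = (-50.76 − (-24.143))/(-53.867 − (-24.143))
f_A = -26.617 / -29.723 = 0.8955

0.895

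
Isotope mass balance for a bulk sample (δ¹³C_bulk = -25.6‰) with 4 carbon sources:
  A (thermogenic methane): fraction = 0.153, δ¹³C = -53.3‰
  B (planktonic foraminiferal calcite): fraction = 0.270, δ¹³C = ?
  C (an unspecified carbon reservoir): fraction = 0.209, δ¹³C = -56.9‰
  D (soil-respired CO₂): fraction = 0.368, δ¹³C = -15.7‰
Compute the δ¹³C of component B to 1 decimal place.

0.8‰

Isotope mass balance: δ_bulk = Σ fᵢ·δᵢ.
-25.6 = 0.153×(-53.3) + 0.270×δ_B + 0.209×(-56.9) + 0.368×(-15.7)
0.270·δ_B = -25.6 − (-25.825) = 0.225
δ_B = 0.225 / 0.270 = 0.83‰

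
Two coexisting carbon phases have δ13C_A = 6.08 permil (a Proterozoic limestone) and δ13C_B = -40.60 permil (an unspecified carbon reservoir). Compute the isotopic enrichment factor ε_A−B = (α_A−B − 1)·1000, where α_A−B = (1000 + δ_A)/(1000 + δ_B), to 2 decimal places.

48.66 permil

α_A−B = (1000 + 6.08) / (1000 + -40.60) = 1006.08 / 959.40 = 1.048655
ε_A−B = (1.048655 − 1) × 1000 = 48.655 permil
(The approximation ε ≈ δ_A − δ_B would give 46.68 permil.)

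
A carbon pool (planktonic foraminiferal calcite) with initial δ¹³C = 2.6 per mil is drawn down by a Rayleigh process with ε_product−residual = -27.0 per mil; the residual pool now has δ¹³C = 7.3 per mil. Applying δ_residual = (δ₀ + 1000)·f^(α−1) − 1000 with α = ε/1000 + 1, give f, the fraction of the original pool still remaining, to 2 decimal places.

0.84

α − 1 = ε/1000 = -0.0270
(δ_res + 1000)/(δ₀ + 1000) = (7.3 + 1000)/(2.6 + 1000) = 1007.3/1002.6 = 1.004688
f = 1.004688^(1/-0.0270) = exp(ln(1.004688)/-0.0270) = exp(0.00468/-0.0270)
f = exp(-0.1732) = 0.8410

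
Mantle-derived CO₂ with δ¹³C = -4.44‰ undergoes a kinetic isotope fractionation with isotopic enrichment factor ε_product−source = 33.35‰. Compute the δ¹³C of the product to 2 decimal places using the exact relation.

28.76‰

To first order, δ_product ≈ δ_source + ε = 28.91‰.
Exactly, δ_product = (δ_source + 1000)·(ε/1000 + 1) − 1000.
δ_product = (-4.44 + 1000) × (33.35/1000 + 1) − 1000
δ_product = 28.762‰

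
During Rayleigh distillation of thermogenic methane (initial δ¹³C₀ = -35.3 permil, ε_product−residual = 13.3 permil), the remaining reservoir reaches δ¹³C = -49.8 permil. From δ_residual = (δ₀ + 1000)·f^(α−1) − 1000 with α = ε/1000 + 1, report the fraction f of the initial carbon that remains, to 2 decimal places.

α − 1 = ε/1000 = 0.0133
(δ_res + 1000)/(δ₀ + 1000) = (-49.8 + 1000)/(-35.3 + 1000) = 950.2/964.7 = 0.984969
f = 0.984969^(1/0.0133) = exp(ln(0.984969)/0.0133) = exp(-0.01514/0.0133)
f = exp(-1.1387) = 0.3202

0.32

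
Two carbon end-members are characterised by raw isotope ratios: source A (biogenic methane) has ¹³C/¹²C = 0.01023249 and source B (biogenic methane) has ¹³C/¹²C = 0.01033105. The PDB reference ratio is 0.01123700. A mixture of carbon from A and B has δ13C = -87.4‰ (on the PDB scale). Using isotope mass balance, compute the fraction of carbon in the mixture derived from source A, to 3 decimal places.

0.773

δ_A = (0.01023249/0.01123700 − 1)×1000 = (0.910607 − 1)×1000 = -89.393‰
δ_B = (0.01033105/0.01123700 − 1)×1000 = (0.919378 − 1)×1000 = -80.622‰
f_A = (δ_mix − δ_B)/(δ_A − δ_B) = (-87.4 − (-80.622))/(-89.393 − (-80.622))
f_A = -6.778 / -8.771 = 0.7728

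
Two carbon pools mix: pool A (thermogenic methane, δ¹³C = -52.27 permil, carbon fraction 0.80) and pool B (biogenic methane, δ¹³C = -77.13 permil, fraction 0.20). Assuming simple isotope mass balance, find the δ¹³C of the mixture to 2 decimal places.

δ_mix = f_A·δ_A + f_B·δ_B
δ_mix = 0.80 × (-52.27) + 0.20 × (-77.13)
δ_mix = -41.816 + -15.426 = -57.242 permil

-57.24 permil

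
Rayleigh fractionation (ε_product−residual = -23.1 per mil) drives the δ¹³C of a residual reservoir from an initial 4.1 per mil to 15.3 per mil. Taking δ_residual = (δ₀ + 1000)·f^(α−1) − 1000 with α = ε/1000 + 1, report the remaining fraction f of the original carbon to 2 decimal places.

α − 1 = ε/1000 = -0.0231
(δ_res + 1000)/(δ₀ + 1000) = (15.3 + 1000)/(4.1 + 1000) = 1015.3/1004.1 = 1.011154
f = 1.011154^(1/-0.0231) = exp(ln(1.011154)/-0.0231) = exp(0.01109/-0.0231)
f = exp(-0.4802) = 0.6187

0.62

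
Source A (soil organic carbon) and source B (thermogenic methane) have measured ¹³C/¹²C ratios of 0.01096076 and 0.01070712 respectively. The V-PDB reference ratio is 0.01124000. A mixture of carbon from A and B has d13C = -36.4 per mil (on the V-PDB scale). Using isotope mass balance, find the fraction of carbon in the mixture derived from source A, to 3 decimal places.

0.488

δ_A = (0.01096076/0.01124000 − 1)×1000 = (0.975157 − 1)×1000 = -24.843 per mil
δ_B = (0.01070712/0.01124000 − 1)×1000 = (0.952591 − 1)×1000 = -47.409 per mil
f_A = (δ_mix − δ_B)/(δ_A − δ_B) = (-36.4 − (-47.409))/(-24.843 − (-47.409))
f_A = 11.009 / 22.566 = 0.4879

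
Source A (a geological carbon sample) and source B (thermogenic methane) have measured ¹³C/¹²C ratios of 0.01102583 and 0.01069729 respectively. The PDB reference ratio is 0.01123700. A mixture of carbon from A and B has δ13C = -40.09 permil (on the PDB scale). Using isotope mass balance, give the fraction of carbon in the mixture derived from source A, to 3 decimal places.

δ_A = (0.01102583/0.01123700 − 1)×1000 = (0.981208 − 1)×1000 = -18.792 permil
δ_B = (0.01069729/0.01123700 − 1)×1000 = (0.951970 − 1)×1000 = -48.030 permil
f_A = (δ_mix − δ_B)/(δ_A − δ_B) = (-40.09 − (-48.030))/(-18.792 − (-48.030))
f_A = 7.940 / 29.237 = 0.2716

0.272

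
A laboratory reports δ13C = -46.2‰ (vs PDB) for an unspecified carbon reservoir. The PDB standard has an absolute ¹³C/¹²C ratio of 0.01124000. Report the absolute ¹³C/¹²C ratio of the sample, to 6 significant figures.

R_sample = R_standard × (δ13C/1000 + 1)
R_sample = 0.01124000 × (-46.2/1000 + 1) = 0.01124000 × 0.953800
R_sample = 0.0107207

0.0107207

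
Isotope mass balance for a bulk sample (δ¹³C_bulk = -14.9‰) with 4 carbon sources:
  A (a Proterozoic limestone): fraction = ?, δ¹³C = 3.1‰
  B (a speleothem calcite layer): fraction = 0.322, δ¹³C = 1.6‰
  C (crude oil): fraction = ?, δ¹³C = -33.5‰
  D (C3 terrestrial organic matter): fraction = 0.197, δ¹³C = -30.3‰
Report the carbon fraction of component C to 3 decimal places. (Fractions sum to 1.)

Let f_C and f_A be the unknown fractions; fractions sum to 1 so f_C + f_A = 0.481.
Mass balance: Σ fᵢ·δᵢ = δ_bulk ⇒ f_C·(-33.5) + f_A·(3.1) = -14.9 − (-5.454) = -9.446
Substitute f_A = 0.481 − f_C:
f_C·(-33.5 − 3.1) = -9.446 − 0.481×(3.1) = -10.937
f_C = -10.937 / -36.6 = 0.2988

0.299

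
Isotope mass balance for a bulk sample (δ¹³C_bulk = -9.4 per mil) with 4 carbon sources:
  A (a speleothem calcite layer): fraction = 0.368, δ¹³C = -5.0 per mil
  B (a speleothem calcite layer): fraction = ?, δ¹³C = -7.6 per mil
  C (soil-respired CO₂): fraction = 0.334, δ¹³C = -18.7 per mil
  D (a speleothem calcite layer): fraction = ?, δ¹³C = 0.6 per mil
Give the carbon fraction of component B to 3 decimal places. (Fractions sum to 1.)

Let f_B and f_D be the unknown fractions; fractions sum to 1 so f_B + f_D = 0.298.
Mass balance: Σ fᵢ·δᵢ = δ_bulk ⇒ f_B·(-7.6) + f_D·(0.6) = -9.4 − (-8.086) = -1.314
Substitute f_D = 0.298 − f_B:
f_B·(-7.6 − 0.6) = -1.314 − 0.298×(0.6) = -1.493
f_B = -1.493 / -8.2 = 0.1821

0.182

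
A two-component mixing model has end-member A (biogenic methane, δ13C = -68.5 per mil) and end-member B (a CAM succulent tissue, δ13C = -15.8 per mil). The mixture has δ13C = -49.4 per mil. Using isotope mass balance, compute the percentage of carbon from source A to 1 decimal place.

63.8%

δ_mix = f_A·δ_A + (1 − f_A)·δ_B  ⇒  f_A = (δ_mix − δ_B)/(δ_A − δ_B)
f_A = (-49.4 − (-15.8)) / (-68.5 − (-15.8))
f_A = -33.6 / -52.7 = 0.6376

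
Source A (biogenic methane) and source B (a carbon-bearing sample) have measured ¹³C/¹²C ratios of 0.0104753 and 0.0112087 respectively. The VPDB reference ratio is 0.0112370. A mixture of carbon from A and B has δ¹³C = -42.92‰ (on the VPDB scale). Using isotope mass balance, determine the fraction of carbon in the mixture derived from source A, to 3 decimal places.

0.619

δ_A = (0.0104753/0.0112370 − 1)×1000 = (0.932215 − 1)×1000 = -67.785‰
δ_B = (0.0112087/0.0112370 − 1)×1000 = (0.997482 − 1)×1000 = -2.518‰
f_A = (δ_mix − δ_B)/(δ_A − δ_B) = (-42.92 − (-2.518))/(-67.785 − (-2.518))
f_A = -40.402 / -65.267 = 0.6190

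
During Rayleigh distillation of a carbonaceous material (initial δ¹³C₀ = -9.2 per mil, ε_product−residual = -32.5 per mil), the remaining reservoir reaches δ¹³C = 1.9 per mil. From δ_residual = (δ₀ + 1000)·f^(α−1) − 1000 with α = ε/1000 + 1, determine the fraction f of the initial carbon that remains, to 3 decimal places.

0.710

α − 1 = ε/1000 = -0.0325
(δ_res + 1000)/(δ₀ + 1000) = (1.9 + 1000)/(-9.2 + 1000) = 1001.9/990.8 = 1.011203
f = 1.011203^(1/-0.0325) = exp(ln(1.011203)/-0.0325) = exp(0.01114/-0.0325)
f = exp(-0.3428) = 0.7098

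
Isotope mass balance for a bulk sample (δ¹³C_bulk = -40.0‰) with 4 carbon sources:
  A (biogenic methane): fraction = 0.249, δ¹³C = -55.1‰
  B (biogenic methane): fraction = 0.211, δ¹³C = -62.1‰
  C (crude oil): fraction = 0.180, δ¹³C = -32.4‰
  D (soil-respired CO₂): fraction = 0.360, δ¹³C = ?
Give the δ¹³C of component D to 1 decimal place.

Isotope mass balance: δ_bulk = Σ fᵢ·δᵢ.
-40.0 = 0.249×(-55.1) + 0.211×(-62.1) + 0.180×(-32.4) + 0.360×δ_D
0.360·δ_D = -40.0 − (-32.655) = -7.345
δ_D = -7.345 / 0.360 = -20.40‰

-20.4‰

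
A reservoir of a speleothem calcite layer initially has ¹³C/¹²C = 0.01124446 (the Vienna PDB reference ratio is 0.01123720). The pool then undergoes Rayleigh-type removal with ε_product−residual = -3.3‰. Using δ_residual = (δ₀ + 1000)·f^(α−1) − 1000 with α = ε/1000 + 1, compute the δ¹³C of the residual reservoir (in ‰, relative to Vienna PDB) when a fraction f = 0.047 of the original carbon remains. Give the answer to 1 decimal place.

δ₀ = (0.01124446/0.01123720 − 1)×1000 = (1.000646 − 1)×1000 = 0.646‰
α − 1 = ε/1000 = -0.0033
f^(α−1) = 0.047^(-0.0033) = 1.010141
δ_res = (0.646 + 1000) × 1.010141 − 1000 = 1010.794 − 1000 = 10.79‰

10.8‰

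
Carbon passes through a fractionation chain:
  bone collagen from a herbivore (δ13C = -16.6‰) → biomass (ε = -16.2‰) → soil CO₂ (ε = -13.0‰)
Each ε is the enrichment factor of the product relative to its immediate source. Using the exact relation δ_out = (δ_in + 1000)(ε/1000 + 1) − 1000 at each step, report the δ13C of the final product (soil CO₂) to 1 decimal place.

step 1: δ = (-16.60 + 1000)·(-16.2/1000 + 1) − 1000 = -32.53‰
step 2: δ = (-32.53 + 1000)·(-13.0/1000 + 1) − 1000 = -45.11‰

-45.1‰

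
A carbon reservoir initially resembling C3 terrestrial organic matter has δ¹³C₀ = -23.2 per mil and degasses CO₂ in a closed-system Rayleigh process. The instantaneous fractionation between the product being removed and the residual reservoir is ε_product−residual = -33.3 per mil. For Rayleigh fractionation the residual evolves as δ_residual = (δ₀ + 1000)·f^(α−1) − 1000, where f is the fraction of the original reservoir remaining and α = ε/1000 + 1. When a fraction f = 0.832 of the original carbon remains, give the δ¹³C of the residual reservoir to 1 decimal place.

-17.2 per mil

Rayleigh residual: δ_res = (δ₀ + 1000)·f^(α−1) − 1000
α = ε/1000 + 1 = 0.96670, so α − 1 = -0.03330
f^(α−1) = 0.832^(-0.03330) = 1.006143
δ_res = (-23.2 + 1000) × 1.006143 − 1000 = 982.801 − 1000 = -17.20 per mil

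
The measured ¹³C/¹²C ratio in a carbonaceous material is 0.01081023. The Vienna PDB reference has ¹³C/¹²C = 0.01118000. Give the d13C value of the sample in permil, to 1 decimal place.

-33.1 permil

d13C = (R_sample / R_standard − 1) × 1000
R_sample / R_standard = 0.01081023 / 0.01118000 = 0.966926
d13C = (0.966926 − 1) × 1000 = -33.07 permil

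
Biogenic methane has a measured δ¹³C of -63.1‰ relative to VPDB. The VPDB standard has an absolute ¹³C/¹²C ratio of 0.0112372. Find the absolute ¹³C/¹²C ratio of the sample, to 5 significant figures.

0.010528

R_sample = R_standard × (δ¹³C/1000 + 1)
R_sample = 0.0112372 × (-63.1/1000 + 1) = 0.0112372 × 0.936900
R_sample = 0.0105281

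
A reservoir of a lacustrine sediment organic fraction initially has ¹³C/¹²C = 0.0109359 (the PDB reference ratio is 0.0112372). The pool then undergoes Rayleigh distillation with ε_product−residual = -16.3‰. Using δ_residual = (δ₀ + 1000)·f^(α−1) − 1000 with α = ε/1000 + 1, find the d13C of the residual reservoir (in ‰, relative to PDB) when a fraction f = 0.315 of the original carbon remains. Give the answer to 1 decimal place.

δ₀ = (0.0109359/0.0112372 − 1)×1000 = (0.973187 − 1)×1000 = -26.813‰
α − 1 = ε/1000 = -0.0163
f^(α−1) = 0.315^(-0.0163) = 1.019008
δ_res = (-26.813 + 1000) × 1.019008 − 1000 = 991.685 − 1000 = -8.31‰

-8.3‰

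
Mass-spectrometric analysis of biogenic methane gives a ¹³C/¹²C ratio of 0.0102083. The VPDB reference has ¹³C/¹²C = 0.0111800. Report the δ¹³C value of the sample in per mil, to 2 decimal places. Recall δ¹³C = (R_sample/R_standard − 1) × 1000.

δ¹³C = (R_sample / R_standard − 1) × 1000
R_sample / R_standard = 0.0102083 / 0.0111800 = 0.913086
δ¹³C = (0.913086 − 1) × 1000 = -86.914 per mil

-86.91 per mil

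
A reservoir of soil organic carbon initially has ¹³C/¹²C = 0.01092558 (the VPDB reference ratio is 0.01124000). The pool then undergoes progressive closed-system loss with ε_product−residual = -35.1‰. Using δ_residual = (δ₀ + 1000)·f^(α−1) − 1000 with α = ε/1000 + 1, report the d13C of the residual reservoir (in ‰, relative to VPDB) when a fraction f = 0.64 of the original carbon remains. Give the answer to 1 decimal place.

-12.6‰

δ₀ = (0.01092558/0.01124000 − 1)×1000 = (0.972027 − 1)×1000 = -27.973‰
α − 1 = ε/1000 = -0.0351
f^(α−1) = 0.64^(-0.0351) = 1.015788
δ_res = (-27.973 + 1000) × 1.015788 − 1000 = 987.373 − 1000 = -12.63‰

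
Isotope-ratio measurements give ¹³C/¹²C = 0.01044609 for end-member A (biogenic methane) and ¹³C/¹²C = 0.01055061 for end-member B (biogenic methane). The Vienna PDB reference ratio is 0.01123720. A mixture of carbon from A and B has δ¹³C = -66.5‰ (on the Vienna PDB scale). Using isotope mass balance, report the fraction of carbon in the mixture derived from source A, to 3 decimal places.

δ_A = (0.01044609/0.01123720 − 1)×1000 = (0.929599 − 1)×1000 = -70.401‰
δ_B = (0.01055061/0.01123720 − 1)×1000 = (0.938900 − 1)×1000 = -61.100‰
f_A = (δ_mix − δ_B)/(δ_A − δ_B) = (-66.5 − (-61.100))/(-70.401 − (-61.100))
f_A = -5.400 / -9.301 = 0.5806

0.581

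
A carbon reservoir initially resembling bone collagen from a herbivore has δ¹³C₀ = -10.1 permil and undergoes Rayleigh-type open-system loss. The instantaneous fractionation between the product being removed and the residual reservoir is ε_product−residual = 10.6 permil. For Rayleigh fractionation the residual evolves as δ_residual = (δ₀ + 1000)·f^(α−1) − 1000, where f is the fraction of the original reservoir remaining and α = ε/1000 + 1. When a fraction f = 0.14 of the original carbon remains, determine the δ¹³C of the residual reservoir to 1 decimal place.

-30.5 permil

Rayleigh residual: δ_res = (δ₀ + 1000)·f^(α−1) − 1000
α = ε/1000 + 1 = 1.01060, so α − 1 = 0.01060
f^(α−1) = 0.14^(0.01060) = 0.979375
δ_res = (-10.1 + 1000) × 0.979375 − 1000 = 969.483 − 1000 = -30.52 permil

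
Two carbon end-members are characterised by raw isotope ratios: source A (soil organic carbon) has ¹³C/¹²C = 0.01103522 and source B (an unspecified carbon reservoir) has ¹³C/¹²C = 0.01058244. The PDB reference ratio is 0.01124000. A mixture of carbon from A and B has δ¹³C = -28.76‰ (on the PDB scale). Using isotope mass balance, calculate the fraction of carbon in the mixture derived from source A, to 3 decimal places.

δ_A = (0.01103522/0.01124000 − 1)×1000 = (0.981781 − 1)×1000 = -18.219‰
δ_B = (0.01058244/0.01124000 − 1)×1000 = (0.941498 − 1)×1000 = -58.502‰
f_A = (δ_mix − δ_B)/(δ_A − δ_B) = (-28.76 − (-58.502))/(-18.219 − (-58.502))
f_A = 29.742 / 40.283 = 0.7383

0.738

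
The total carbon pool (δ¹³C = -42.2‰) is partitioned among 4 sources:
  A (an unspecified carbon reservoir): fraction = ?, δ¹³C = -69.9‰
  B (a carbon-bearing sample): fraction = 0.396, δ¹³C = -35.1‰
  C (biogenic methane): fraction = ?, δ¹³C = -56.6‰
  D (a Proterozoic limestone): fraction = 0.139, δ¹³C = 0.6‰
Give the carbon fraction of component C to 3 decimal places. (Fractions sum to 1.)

Let f_C and f_A be the unknown fractions; fractions sum to 1 so f_C + f_A = 0.465.
Mass balance: Σ fᵢ·δᵢ = δ_bulk ⇒ f_C·(-56.6) + f_A·(-69.9) = -42.2 − (-13.816) = -28.384
Substitute f_A = 0.465 − f_C:
f_C·(-56.6 − -69.9) = -28.384 − 0.465×(-69.9) = 4.120
f_C = 4.120 / 13.3 = 0.3098

0.310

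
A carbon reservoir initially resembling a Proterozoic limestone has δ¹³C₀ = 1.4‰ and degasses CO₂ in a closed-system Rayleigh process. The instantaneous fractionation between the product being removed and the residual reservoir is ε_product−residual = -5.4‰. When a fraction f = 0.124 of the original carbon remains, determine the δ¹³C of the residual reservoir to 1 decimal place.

Rayleigh residual: δ_res = (δ₀ + 1000)·f^(α−1) − 1000
α = ε/1000 + 1 = 0.99460, so α − 1 = -0.00540
f^(α−1) = 0.124^(-0.00540) = 1.011336
δ_res = (1.4 + 1000) × 1.011336 − 1000 = 1012.752 − 1000 = 12.75‰

12.8‰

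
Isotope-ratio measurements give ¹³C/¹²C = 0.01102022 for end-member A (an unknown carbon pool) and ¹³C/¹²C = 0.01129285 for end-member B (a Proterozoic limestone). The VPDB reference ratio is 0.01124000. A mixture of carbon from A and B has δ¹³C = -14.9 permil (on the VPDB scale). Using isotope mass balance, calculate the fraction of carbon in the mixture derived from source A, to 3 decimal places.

0.808

δ_A = (0.01102022/0.01124000 − 1)×1000 = (0.980447 − 1)×1000 = -19.553 permil
δ_B = (0.01129285/0.01124000 − 1)×1000 = (1.004702 − 1)×1000 = 4.702 permil
f_A = (δ_mix − δ_B)/(δ_A − δ_B) = (-14.9 − (4.702))/(-19.553 − (4.702))
f_A = -19.602 / -24.255 = 0.8082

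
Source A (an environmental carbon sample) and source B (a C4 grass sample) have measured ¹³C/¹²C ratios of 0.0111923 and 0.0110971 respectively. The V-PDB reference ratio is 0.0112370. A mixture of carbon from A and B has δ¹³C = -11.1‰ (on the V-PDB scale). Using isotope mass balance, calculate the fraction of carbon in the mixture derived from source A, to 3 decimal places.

0.159

δ_A = (0.0111923/0.0112370 − 1)×1000 = (0.996022 − 1)×1000 = -3.978‰
δ_B = (0.0110971/0.0112370 − 1)×1000 = (0.987550 − 1)×1000 = -12.450‰
f_A = (δ_mix − δ_B)/(δ_A − δ_B) = (-11.1 − (-12.450))/(-3.978 − (-12.450))
f_A = 1.350 / 8.472 = 0.1593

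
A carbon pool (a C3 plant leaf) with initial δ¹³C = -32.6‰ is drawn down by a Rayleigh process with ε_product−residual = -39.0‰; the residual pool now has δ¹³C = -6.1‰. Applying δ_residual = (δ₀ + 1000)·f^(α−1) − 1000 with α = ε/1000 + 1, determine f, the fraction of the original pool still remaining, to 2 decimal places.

α − 1 = ε/1000 = -0.0390
(δ_res + 1000)/(δ₀ + 1000) = (-6.1 + 1000)/(-32.6 + 1000) = 993.9/967.4 = 1.027393
f = 1.027393^(1/-0.0390) = exp(ln(1.027393)/-0.0390) = exp(0.02702/-0.0390)
f = exp(-0.6929) = 0.5001

0.50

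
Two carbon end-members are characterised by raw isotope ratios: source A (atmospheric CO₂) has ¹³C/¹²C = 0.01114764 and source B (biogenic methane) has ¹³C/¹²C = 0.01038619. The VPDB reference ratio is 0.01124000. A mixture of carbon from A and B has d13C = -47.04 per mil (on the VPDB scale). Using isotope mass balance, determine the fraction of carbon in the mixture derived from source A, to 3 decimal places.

0.427

δ_A = (0.01114764/0.01124000 − 1)×1000 = (0.991783 − 1)×1000 = -8.217 per mil
δ_B = (0.01038619/0.01124000 − 1)×1000 = (0.924038 − 1)×1000 = -75.962 per mil
f_A = (δ_mix − δ_B)/(δ_A − δ_B) = (-47.04 − (-75.962))/(-8.217 − (-75.962))
f_A = 28.922 / 67.745 = 0.4269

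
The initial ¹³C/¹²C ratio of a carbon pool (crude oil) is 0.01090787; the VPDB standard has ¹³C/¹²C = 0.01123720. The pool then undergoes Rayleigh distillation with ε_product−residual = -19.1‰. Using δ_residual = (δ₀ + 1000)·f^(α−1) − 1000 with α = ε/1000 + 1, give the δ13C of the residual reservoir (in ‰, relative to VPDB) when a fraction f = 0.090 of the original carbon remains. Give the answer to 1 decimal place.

δ₀ = (0.01090787/0.01123720 − 1)×1000 = (0.970693 − 1)×1000 = -29.307‰
α − 1 = ε/1000 = -0.0191
f^(α−1) = 0.090^(-0.0191) = 1.047066
δ_res = (-29.307 + 1000) × 1.047066 − 1000 = 1016.379 − 1000 = 16.38‰

16.4‰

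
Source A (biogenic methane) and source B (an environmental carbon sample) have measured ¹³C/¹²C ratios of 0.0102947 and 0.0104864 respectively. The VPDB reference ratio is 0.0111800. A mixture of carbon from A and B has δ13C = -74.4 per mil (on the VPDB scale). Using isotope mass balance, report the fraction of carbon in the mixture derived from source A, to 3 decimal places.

δ_A = (0.0102947/0.0111800 − 1)×1000 = (0.920814 − 1)×1000 = -79.186 per mil
δ_B = (0.0104864/0.0111800 − 1)×1000 = (0.937961 − 1)×1000 = -62.039 per mil
f_A = (δ_mix − δ_B)/(δ_A − δ_B) = (-74.4 − (-62.039))/(-79.186 − (-62.039))
f_A = -12.361 / -17.147 = 0.7209

0.721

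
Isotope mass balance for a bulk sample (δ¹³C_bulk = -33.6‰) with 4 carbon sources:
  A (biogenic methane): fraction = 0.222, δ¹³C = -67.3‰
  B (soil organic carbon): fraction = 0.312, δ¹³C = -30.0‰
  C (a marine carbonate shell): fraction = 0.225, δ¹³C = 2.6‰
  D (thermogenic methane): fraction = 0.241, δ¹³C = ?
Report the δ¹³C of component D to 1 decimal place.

-41.0‰

Isotope mass balance: δ_bulk = Σ fᵢ·δᵢ.
-33.6 = 0.222×(-67.3) + 0.312×(-30.0) + 0.225×(2.6) + 0.241×δ_D
0.241·δ_D = -33.6 − (-23.716) = -9.884
δ_D = -9.884 / 0.241 = -41.01‰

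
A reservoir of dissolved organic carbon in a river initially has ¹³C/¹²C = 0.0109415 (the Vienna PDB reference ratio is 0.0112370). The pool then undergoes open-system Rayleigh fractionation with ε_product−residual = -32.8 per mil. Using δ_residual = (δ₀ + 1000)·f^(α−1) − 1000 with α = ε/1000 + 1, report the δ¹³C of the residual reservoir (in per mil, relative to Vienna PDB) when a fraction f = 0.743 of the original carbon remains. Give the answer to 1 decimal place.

δ₀ = (0.0109415/0.0112370 − 1)×1000 = (0.973703 − 1)×1000 = -26.297 per mil
α − 1 = ε/1000 = -0.0328
f^(α−1) = 0.743^(-0.0328) = 1.009791
δ_res = (-26.297 + 1000) × 1.009791 − 1000 = 983.237 − 1000 = -16.76 per mil

-16.8 per mil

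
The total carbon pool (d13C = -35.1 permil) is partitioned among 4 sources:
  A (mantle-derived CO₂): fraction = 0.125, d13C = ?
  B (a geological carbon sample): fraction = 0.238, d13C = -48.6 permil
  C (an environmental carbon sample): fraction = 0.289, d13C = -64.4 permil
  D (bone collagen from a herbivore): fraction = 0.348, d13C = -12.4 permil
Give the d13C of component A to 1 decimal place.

Isotope mass balance: δ_bulk = Σ fᵢ·δᵢ.
-35.1 = 0.125×δ_A + 0.238×(-48.6) + 0.289×(-64.4) + 0.348×(-12.4)
0.125·δ_A = -35.1 − (-34.494) = -0.606
δ_A = -0.606 / 0.125 = -4.85 permil

-4.9 permil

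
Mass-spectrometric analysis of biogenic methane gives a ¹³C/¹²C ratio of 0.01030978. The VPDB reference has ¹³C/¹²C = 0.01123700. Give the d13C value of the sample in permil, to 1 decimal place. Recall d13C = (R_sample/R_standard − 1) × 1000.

-82.5 permil

d13C = (R_sample / R_standard − 1) × 1000
R_sample / R_standard = 0.01030978 / 0.01123700 = 0.917485
d13C = (0.917485 − 1) × 1000 = -82.51 permil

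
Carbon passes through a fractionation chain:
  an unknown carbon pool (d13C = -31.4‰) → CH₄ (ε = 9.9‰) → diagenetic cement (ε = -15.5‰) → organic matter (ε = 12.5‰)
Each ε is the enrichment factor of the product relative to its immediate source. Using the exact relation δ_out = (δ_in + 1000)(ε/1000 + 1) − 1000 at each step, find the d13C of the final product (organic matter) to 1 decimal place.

step 1: δ = (-31.40 + 1000)·(9.9/1000 + 1) − 1000 = -21.81‰
step 2: δ = (-21.81 + 1000)·(-15.5/1000 + 1) − 1000 = -36.97‰
step 3: δ = (-36.97 + 1000)·(12.5/1000 + 1) − 1000 = -24.93‰

-24.9‰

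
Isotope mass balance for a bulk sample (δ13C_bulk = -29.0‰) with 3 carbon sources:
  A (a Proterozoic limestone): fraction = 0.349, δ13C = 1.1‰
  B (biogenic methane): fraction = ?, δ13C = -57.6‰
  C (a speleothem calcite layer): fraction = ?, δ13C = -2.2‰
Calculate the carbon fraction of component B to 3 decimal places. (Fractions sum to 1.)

0.505

Let f_B and f_C be the unknown fractions; fractions sum to 1 so f_B + f_C = 0.651.
Mass balance: Σ fᵢ·δᵢ = δ_bulk ⇒ f_B·(-57.6) + f_C·(-2.2) = -29.0 − (0.384) = -29.384
Substitute f_C = 0.651 − f_B:
f_B·(-57.6 − -2.2) = -29.384 − 0.651×(-2.2) = -27.952
f_B = -27.952 / -55.4 = 0.5045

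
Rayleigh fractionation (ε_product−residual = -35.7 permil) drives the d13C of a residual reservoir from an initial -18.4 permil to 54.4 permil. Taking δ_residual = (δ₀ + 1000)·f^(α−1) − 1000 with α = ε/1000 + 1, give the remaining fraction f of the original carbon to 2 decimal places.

α − 1 = ε/1000 = -0.0357
(δ_res + 1000)/(δ₀ + 1000) = (54.4 + 1000)/(-18.4 + 1000) = 1054.4/981.6 = 1.074165
f = 1.074165^(1/-0.0357) = exp(ln(1.074165)/-0.0357) = exp(0.07154/-0.0357)
f = exp(-2.0040) = 0.1348

0.13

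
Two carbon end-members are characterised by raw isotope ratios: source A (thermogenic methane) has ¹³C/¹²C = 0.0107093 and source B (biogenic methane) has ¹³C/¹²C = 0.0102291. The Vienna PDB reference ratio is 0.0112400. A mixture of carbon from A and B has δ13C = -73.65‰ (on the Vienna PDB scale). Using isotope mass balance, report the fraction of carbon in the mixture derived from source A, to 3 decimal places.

0.381

δ_A = (0.0107093/0.0112400 − 1)×1000 = (0.952785 − 1)×1000 = -47.215‰
δ_B = (0.0102291/0.0112400 − 1)×1000 = (0.910062 − 1)×1000 = -89.938‰
f_A = (δ_mix − δ_B)/(δ_A − δ_B) = (-73.65 − (-89.938))/(-47.215 − (-89.938))
f_A = 16.288 / 42.722 = 0.3812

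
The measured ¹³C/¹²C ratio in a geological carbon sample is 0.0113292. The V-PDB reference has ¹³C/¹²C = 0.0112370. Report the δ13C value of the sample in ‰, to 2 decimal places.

8.21‰

δ13C = (R_sample / R_standard − 1) × 1000
R_sample / R_standard = 0.0113292 / 0.0112370 = 1.008205
δ13C = (1.008205 − 1) × 1000 = 8.205‰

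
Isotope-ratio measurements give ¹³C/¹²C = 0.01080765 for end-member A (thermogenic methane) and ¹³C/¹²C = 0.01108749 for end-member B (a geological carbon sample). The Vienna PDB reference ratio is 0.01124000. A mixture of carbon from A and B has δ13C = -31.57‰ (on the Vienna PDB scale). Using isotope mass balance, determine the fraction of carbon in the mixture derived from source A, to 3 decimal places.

0.723

δ_A = (0.01080765/0.01124000 − 1)×1000 = (0.961535 − 1)×1000 = -38.465‰
δ_B = (0.01108749/0.01124000 − 1)×1000 = (0.986431 − 1)×1000 = -13.569‰
f_A = (δ_mix − δ_B)/(δ_A − δ_B) = (-31.57 − (-13.569))/(-38.465 − (-13.569))
f_A = -18.001 / -24.897 = 0.7230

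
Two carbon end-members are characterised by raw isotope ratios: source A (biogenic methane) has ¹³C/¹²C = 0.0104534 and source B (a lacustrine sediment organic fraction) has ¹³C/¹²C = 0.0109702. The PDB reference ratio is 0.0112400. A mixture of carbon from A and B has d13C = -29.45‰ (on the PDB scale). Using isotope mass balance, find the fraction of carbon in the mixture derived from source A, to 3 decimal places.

δ_A = (0.0104534/0.0112400 − 1)×1000 = (0.930018 − 1)×1000 = -69.982‰
δ_B = (0.0109702/0.0112400 − 1)×1000 = (0.975996 − 1)×1000 = -24.004‰
f_A = (δ_mix − δ_B)/(δ_A − δ_B) = (-29.45 − (-24.004))/(-69.982 − (-24.004))
f_A = -5.446 / -45.979 = 0.1185

0.118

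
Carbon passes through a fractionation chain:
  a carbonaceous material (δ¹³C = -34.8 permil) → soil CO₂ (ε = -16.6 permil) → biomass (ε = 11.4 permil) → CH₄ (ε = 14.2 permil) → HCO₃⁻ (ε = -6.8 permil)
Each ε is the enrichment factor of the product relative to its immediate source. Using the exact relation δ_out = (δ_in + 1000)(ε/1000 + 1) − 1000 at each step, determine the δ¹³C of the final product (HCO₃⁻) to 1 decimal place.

-33.0 permil

step 1: δ = (-34.80 + 1000)·(-16.6/1000 + 1) − 1000 = -50.82 permil
step 2: δ = (-50.82 + 1000)·(11.4/1000 + 1) − 1000 = -40.00 permil
step 3: δ = (-40.00 + 1000)·(14.2/1000 + 1) − 1000 = -26.37 permil
step 4: δ = (-26.37 + 1000)·(-6.8/1000 + 1) − 1000 = -32.99 permil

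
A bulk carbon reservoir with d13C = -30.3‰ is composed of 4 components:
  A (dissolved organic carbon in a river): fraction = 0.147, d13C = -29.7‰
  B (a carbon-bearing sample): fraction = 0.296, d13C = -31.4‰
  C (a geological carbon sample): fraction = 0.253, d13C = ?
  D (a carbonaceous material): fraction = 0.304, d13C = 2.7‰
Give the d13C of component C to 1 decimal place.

Isotope mass balance: δ_bulk = Σ fᵢ·δᵢ.
-30.3 = 0.147×(-29.7) + 0.296×(-31.4) + 0.253×δ_C + 0.304×(2.7)
0.253·δ_C = -30.3 − (-12.839) = -17.461
δ_C = -17.461 / 0.253 = -69.01‰

-69.0‰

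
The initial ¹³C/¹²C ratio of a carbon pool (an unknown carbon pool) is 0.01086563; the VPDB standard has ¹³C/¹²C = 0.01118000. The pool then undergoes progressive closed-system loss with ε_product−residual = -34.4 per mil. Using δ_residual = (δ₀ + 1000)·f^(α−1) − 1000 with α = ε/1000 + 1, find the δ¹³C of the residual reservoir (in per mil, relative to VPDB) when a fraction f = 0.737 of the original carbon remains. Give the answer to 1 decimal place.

-17.9 per mil

δ₀ = (0.01086563/0.01118000 − 1)×1000 = (0.971881 − 1)×1000 = -28.119 per mil
α − 1 = ε/1000 = -0.0344
f^(α−1) = 0.737^(-0.0344) = 1.010553
δ_res = (-28.119 + 1000) × 1.010553 − 1000 = 982.137 − 1000 = -17.86 per mil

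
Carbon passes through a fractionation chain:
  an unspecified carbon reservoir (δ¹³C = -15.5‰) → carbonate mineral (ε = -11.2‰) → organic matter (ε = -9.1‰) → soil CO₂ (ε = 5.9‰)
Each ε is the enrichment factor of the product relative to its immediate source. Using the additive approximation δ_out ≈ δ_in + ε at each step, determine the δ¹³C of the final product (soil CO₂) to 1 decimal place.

-29.9‰

step 1: δ ≈ -15.5 + (-11.2) = -26.7‰
step 2: δ ≈ -26.7 + (-9.1) = -35.8‰
step 3: δ ≈ -35.8 + (5.9) = -29.9‰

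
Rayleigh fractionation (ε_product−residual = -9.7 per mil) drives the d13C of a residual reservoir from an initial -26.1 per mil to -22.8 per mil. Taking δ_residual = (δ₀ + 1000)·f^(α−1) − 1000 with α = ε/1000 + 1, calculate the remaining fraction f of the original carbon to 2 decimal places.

α − 1 = ε/1000 = -0.0097
(δ_res + 1000)/(δ₀ + 1000) = (-22.8 + 1000)/(-26.1 + 1000) = 977.2/973.9 = 1.003388
f = 1.003388^(1/-0.0097) = exp(ln(1.003388)/-0.0097) = exp(0.00338/-0.0097)
f = exp(-0.3487) = 0.7056

0.71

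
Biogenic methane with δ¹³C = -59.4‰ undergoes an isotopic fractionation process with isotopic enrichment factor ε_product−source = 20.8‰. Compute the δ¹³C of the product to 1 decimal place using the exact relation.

-39.8‰

To first order, δ_product ≈ δ_source + ε = -38.6‰.
Exactly, δ_product = (δ_source + 1000)·(ε/1000 + 1) − 1000.
δ_product = (-59.4 + 1000) × (20.8/1000 + 1) − 1000
δ_product = -39.84‰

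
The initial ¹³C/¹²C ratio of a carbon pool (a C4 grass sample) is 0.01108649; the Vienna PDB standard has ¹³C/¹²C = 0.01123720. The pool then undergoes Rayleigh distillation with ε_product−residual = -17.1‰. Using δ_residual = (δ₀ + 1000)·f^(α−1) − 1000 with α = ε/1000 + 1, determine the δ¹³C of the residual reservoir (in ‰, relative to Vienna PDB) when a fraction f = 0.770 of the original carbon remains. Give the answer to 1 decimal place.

-9.0‰

δ₀ = (0.01108649/0.01123720 − 1)×1000 = (0.986588 − 1)×1000 = -13.412‰
α − 1 = ε/1000 = -0.0171
f^(α−1) = 0.770^(-0.0171) = 1.004479
δ_res = (-13.412 + 1000) × 1.004479 − 1000 = 991.008 − 1000 = -8.99‰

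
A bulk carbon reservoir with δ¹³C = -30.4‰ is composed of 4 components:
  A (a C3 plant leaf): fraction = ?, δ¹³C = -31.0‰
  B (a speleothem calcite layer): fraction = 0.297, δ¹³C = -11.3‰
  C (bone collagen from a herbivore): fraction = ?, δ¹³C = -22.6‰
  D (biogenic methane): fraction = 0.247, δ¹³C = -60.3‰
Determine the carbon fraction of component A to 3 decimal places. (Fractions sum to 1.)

0.220

Let f_A and f_C be the unknown fractions; fractions sum to 1 so f_A + f_C = 0.456.
Mass balance: Σ fᵢ·δᵢ = δ_bulk ⇒ f_A·(-31.0) + f_C·(-22.6) = -30.4 − (-18.250) = -12.150
Substitute f_C = 0.456 − f_A:
f_A·(-31.0 − -22.6) = -12.150 − 0.456×(-22.6) = -1.844
f_A = -1.844 / -8.4 = 0.2195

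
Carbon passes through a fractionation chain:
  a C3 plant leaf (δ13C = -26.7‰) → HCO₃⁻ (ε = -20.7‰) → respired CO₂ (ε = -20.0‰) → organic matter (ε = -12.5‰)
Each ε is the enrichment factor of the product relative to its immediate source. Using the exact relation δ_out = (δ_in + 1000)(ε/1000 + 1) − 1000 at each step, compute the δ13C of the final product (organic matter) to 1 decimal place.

step 1: δ = (-26.70 + 1000)·(-20.7/1000 + 1) − 1000 = -46.85‰
step 2: δ = (-46.85 + 1000)·(-20.0/1000 + 1) − 1000 = -65.91‰
step 3: δ = (-65.91 + 1000)·(-12.5/1000 + 1) − 1000 = -77.59‰

-77.6‰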